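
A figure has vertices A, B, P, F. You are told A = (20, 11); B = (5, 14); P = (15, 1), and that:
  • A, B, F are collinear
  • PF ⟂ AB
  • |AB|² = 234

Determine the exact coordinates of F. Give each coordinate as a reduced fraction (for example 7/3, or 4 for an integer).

1. F_x = 445/26  [[A, B, F are collinear ⇒ -3x-15y+225=0] ∩ [PF ⟂ AB ⇒ -15x+3y+222=0]]
2. F_y = 301/26  [[A, B, F are collinear ⇒ -3x-15y+225=0] ∩ [PF ⟂ AB ⇒ -15x+3y+222=0]]
   so F = (445/26, 301/26)

F = (445/26, 301/26)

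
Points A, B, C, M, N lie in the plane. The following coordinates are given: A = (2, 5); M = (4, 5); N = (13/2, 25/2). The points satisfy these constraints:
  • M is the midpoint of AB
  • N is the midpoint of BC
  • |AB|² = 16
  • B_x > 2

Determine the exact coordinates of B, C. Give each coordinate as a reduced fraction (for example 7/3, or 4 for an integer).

B = (6, 5)
C = (7, 20)

1. B_x = 6  [B = 2·M−A = 2·(4, 5)−(2, 5)]
2. B_y = 5  [B = 2·M−A = 2·(4, 5)−(2, 5)]
   so B = (6, 5)
3. C_x = 7  [C = 2·N−B = 2·(13/2, 25/2)−(6, 5)]
4. C_y = 20  [C = 2·N−B = 2·(13/2, 25/2)−(6, 5)]
   so C = (7, 20)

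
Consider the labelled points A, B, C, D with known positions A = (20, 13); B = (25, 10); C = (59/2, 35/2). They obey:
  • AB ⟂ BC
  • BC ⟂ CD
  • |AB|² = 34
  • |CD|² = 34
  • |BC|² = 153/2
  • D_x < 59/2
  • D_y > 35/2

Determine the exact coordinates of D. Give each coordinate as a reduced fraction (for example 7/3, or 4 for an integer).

D = (49/2, 41/2)

1. D_x = 49/2  [[BC ⟂ CD ⇒ 9/2x+15/2y-264=0] ∩ [|D−(59/2, 35/2)|²=34]]
2. D_y = 41/2  [[BC ⟂ CD ⇒ 9/2x+15/2y-264=0] ∩ [|D−(59/2, 35/2)|²=34]]
   so D = (49/2, 41/2)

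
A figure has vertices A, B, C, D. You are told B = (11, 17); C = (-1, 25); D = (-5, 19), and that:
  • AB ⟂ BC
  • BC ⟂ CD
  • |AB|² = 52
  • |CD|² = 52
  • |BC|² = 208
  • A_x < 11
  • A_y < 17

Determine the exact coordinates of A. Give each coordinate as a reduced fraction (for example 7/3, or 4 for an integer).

1. A_x = 7  [[AB ⟂ BC ⇒ 12x-8y+4=0] ∩ [|A−(11, 17)|²=52]]
2. A_y = 11  [[AB ⟂ BC ⇒ 12x-8y+4=0] ∩ [|A−(11, 17)|²=52]]
   so A = (7, 11)

A = (7, 11)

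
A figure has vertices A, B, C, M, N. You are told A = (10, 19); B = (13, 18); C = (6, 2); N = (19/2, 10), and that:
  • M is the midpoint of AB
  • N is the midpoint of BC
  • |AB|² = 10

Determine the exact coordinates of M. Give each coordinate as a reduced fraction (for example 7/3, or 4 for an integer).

M = (23/2, 37/2)

1. M_x = 23/2  [2·M = A+B = (10, 19)+(13, 18)]
2. M_y = 37/2  [2·M = A+B = (10, 19)+(13, 18)]
   so M = (23/2, 37/2)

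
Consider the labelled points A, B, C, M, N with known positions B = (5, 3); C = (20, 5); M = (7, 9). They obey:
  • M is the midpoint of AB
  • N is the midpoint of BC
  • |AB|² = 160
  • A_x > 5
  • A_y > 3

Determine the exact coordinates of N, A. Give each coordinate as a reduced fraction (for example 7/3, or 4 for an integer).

1. A_x = 9  [A = 2·M−B = 2·(7, 9)−(5, 3)]
2. A_y = 15  [A = 2·M−B = 2·(7, 9)−(5, 3)]
   so A = (9, 15)
3. N_x = 25/2  [2·N = B+C = (5, 3)+(20, 5)]
4. N_y = 4  [2·N = B+C = (5, 3)+(20, 5)]
   so N = (25/2, 4)

N = (25/2, 4)
A = (9, 15)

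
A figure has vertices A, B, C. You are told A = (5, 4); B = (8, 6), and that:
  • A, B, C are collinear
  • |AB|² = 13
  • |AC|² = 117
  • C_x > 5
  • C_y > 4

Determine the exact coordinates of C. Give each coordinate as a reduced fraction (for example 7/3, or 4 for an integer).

C = (14, 10)

1. C_x = 14  [[A, B, C are collinear ⇒ -2x+3y-2=0] ∩ [|C−(5, 4)|²=117]]
2. C_y = 10  [[A, B, C are collinear ⇒ -2x+3y-2=0] ∩ [|C−(5, 4)|²=117]]
   so C = (14, 10)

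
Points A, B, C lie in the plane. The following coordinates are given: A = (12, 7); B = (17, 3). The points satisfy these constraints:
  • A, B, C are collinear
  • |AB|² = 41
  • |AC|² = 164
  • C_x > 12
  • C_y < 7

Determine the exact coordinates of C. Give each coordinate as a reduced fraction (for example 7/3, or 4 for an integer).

1. C_x = 22  [[A, B, C are collinear ⇒ 4x+5y-83=0] ∩ [|C−(12, 7)|²=164]]
2. C_y = -1  [[A, B, C are collinear ⇒ 4x+5y-83=0] ∩ [|C−(12, 7)|²=164]]
   so C = (22, -1)

C = (22, -1)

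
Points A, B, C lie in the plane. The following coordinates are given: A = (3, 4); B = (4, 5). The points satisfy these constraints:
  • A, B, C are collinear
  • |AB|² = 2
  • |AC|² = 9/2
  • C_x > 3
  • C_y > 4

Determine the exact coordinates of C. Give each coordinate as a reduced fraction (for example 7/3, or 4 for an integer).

C = (9/2, 11/2)

1. C_x = 9/2  [[A, B, C are collinear ⇒ -1x+1y-1=0] ∩ [|C−(3, 4)|²=9/2]]
2. C_y = 11/2  [[A, B, C are collinear ⇒ -1x+1y-1=0] ∩ [|C−(3, 4)|²=9/2]]
   so C = (9/2, 11/2)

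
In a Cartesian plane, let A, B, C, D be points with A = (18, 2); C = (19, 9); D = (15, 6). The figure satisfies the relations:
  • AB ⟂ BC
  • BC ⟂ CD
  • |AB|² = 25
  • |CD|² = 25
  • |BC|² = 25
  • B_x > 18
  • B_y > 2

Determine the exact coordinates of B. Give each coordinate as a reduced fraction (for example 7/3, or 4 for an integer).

1. B_x = 22  [[BC ⟂ CD ⇒ 4x+3y-103=0] ∩ [|B−(18, 2)|²=25]]
2. B_y = 5  [[BC ⟂ CD ⇒ 4x+3y-103=0] ∩ [|B−(18, 2)|²=25]]
   so B = (22, 5)

B = (22, 5)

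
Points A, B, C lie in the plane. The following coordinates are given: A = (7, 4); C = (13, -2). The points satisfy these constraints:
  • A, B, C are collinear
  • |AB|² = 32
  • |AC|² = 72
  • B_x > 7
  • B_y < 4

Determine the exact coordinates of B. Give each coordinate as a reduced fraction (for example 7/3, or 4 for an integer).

B = (11, 0)

1. B_x = 11  [[A, B, C are collinear ⇒ -6x-6y+66=0] ∩ [|B−(7, 4)|²=32]]
2. B_y = 0  [[A, B, C are collinear ⇒ -6x-6y+66=0] ∩ [|B−(7, 4)|²=32]]
   so B = (11, 0)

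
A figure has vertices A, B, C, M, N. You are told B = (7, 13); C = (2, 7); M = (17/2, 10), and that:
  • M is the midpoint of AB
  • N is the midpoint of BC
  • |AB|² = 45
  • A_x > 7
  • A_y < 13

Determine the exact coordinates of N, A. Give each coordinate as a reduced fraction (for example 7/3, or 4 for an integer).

N = (9/2, 10)
A = (10, 7)

1. A_x = 10  [A = 2·M−B = 2·(17/2, 10)−(7, 13)]
2. A_y = 7  [A = 2·M−B = 2·(17/2, 10)−(7, 13)]
   so A = (10, 7)
3. N_x = 9/2  [2·N = B+C = (7, 13)+(2, 7)]
4. N_y = 10  [2·N = B+C = (7, 13)+(2, 7)]
   so N = (9/2, 10)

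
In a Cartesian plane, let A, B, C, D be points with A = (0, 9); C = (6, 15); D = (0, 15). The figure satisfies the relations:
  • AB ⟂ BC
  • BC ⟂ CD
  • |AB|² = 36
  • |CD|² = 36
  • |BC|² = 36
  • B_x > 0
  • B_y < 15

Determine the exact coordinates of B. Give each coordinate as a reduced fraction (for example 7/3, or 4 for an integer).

B = (6, 9)

1. B_x = 6  [[BC ⟂ CD ⇒ 6x-36=0] ∩ [|B−(0, 9)|²=36]]
2. B_y = 9  [[BC ⟂ CD ⇒ 6x-36=0] ∩ [|B−(0, 9)|²=36]]
   so B = (6, 9)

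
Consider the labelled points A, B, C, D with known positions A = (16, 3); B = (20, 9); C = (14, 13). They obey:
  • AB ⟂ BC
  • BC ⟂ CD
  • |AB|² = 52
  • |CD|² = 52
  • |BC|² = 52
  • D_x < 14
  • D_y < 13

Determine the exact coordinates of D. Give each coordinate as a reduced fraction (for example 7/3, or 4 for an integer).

D = (10, 7)

1. D_x = 10  [[BC ⟂ CD ⇒ -6x+4y+32=0] ∩ [|D−(14, 13)|²=52]]
2. D_y = 7  [[BC ⟂ CD ⇒ -6x+4y+32=0] ∩ [|D−(14, 13)|²=52]]
   so D = (10, 7)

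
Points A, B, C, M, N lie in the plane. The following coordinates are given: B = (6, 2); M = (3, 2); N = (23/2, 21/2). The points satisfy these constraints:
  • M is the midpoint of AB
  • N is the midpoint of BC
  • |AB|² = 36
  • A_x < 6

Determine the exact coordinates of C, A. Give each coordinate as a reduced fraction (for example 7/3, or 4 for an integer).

1. A_x = 0  [A = 2·M−B = 2·(3, 2)−(6, 2)]
2. A_y = 2  [A = 2·M−B = 2·(3, 2)−(6, 2)]
   so A = (0, 2)
3. C_x = 17  [C = 2·N−B = 2·(23/2, 21/2)−(6, 2)]
4. C_y = 19  [C = 2·N−B = 2·(23/2, 21/2)−(6, 2)]
   so C = (17, 19)

C = (17, 19)
A = (0, 2)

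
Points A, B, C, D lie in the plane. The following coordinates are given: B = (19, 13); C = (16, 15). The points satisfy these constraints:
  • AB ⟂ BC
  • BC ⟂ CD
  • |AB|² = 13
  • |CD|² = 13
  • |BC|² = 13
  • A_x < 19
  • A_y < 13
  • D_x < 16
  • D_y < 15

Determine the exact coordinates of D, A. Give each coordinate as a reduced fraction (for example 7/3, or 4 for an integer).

D = (14, 12)
A = (17, 10)

1. D_x = 14  [[BC ⟂ CD ⇒ -3x+2y+18=0] ∩ [|D−(16, 15)|²=13]]
2. D_y = 12  [[BC ⟂ CD ⇒ -3x+2y+18=0] ∩ [|D−(16, 15)|²=13]]
   so D = (14, 12)
3. A_x = 17  [[AB ⟂ BC ⇒ 3x-2y-31=0] ∩ [|A−(19, 13)|²=13]]
4. A_y = 10  [[AB ⟂ BC ⇒ 3x-2y-31=0] ∩ [|A−(19, 13)|²=13]]
   so A = (17, 10)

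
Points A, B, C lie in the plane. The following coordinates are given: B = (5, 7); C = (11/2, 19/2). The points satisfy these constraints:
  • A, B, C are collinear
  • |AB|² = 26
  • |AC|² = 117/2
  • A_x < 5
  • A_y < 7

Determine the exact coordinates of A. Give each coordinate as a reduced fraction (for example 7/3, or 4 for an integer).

A = (4, 2)

1. A_x = 4  [[A, B, C are collinear ⇒ -5/2x+1/2y+9=0] ∩ [|A−(5, 7)|²=26]]
2. A_y = 2  [[A, B, C are collinear ⇒ -5/2x+1/2y+9=0] ∩ [|A−(5, 7)|²=26]]
   so A = (4, 2)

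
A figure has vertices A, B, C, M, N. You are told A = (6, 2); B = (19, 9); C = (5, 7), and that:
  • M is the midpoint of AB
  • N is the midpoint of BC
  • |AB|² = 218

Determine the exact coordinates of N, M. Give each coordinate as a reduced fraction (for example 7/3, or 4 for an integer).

N = (12, 8)
M = (25/2, 11/2)

1. M_x = 25/2  [2·M = A+B = (6, 2)+(19, 9)]
2. M_y = 11/2  [2·M = A+B = (6, 2)+(19, 9)]
   so M = (25/2, 11/2)
3. N_x = 12  [2·N = B+C = (19, 9)+(5, 7)]
4. N_y = 8  [2·N = B+C = (19, 9)+(5, 7)]
   so N = (12, 8)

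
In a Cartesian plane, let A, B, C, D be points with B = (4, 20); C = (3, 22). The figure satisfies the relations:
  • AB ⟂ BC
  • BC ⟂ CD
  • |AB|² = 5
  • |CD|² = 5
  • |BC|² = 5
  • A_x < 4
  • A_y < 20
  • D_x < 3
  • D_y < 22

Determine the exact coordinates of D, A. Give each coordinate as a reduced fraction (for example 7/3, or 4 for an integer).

1. D_x = 1  [[BC ⟂ CD ⇒ -1x+2y-41=0] ∩ [|D−(3, 22)|²=5]]
2. D_y = 21  [[BC ⟂ CD ⇒ -1x+2y-41=0] ∩ [|D−(3, 22)|²=5]]
   so D = (1, 21)
3. A_x = 2  [[AB ⟂ BC ⇒ 1x-2y+36=0] ∩ [|A−(4, 20)|²=5]]
4. A_y = 19  [[AB ⟂ BC ⇒ 1x-2y+36=0] ∩ [|A−(4, 20)|²=5]]
   so A = (2, 19)

D = (1, 21)
A = (2, 19)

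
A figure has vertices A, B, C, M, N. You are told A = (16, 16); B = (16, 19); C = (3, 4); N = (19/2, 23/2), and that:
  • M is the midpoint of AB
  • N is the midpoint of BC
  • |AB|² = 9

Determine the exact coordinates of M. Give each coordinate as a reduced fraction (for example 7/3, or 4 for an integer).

1. M_x = 16  [2·M = A+B = (16, 16)+(16, 19)]
2. M_y = 35/2  [2·M = A+B = (16, 16)+(16, 19)]
   so M = (16, 35/2)

M = (16, 35/2)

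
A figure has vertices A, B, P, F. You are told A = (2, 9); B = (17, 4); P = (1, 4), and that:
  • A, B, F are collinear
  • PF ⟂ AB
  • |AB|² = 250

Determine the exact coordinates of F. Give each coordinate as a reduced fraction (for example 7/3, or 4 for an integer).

F = (13/5, 44/5)

1. F_x = 13/5  [[A, B, F are collinear ⇒ 5x+15y-145=0] ∩ [PF ⟂ AB ⇒ 15x-5y+5=0]]
2. F_y = 44/5  [[A, B, F are collinear ⇒ 5x+15y-145=0] ∩ [PF ⟂ AB ⇒ 15x-5y+5=0]]
   so F = (13/5, 44/5)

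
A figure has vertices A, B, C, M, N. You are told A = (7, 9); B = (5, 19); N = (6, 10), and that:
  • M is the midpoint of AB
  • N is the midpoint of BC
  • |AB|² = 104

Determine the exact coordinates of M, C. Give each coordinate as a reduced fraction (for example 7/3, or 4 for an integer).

M = (6, 14)
C = (7, 1)

1. M_x = 6  [2·M = A+B = (7, 9)+(5, 19)]
2. M_y = 14  [2·M = A+B = (7, 9)+(5, 19)]
   so M = (6, 14)
3. C_x = 7  [C = 2·N−B = 2·(6, 10)−(5, 19)]
4. C_y = 1  [C = 2·N−B = 2·(6, 10)−(5, 19)]
   so C = (7, 1)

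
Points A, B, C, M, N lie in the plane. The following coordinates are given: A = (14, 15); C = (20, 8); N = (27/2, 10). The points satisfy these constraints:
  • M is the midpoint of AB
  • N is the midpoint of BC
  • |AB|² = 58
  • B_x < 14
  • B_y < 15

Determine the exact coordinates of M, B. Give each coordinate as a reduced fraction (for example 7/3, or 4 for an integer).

1. B_x = 7  [B = 2·N−C = 2·(27/2, 10)−(20, 8)]
2. B_y = 12  [B = 2·N−C = 2·(27/2, 10)−(20, 8)]
   so B = (7, 12)
3. M_x = 21/2  [2·M = A+B = (14, 15)+(7, 12)]
4. M_y = 27/2  [2·M = A+B = (14, 15)+(7, 12)]
   so M = (21/2, 27/2)

M = (21/2, 27/2)
B = (7, 12)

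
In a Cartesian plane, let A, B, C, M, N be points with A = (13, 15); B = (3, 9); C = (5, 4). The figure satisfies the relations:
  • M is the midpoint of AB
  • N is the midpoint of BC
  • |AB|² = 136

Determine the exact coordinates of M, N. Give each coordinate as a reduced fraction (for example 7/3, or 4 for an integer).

M = (8, 12)
N = (4, 13/2)

1. M_x = 8  [2·M = A+B = (13, 15)+(3, 9)]
2. M_y = 12  [2·M = A+B = (13, 15)+(3, 9)]
   so M = (8, 12)
3. N_x = 4  [2·N = B+C = (3, 9)+(5, 4)]
4. N_y = 13/2  [2·N = B+C = (3, 9)+(5, 4)]
   so N = (4, 13/2)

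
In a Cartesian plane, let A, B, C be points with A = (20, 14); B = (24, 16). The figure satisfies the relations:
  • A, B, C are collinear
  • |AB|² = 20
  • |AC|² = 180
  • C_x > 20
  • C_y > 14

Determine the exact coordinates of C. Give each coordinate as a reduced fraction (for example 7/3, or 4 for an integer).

C = (32, 20)

1. C_x = 32  [[A, B, C are collinear ⇒ -2x+4y-16=0] ∩ [|C−(20, 14)|²=180]]
2. C_y = 20  [[A, B, C are collinear ⇒ -2x+4y-16=0] ∩ [|C−(20, 14)|²=180]]
   so C = (32, 20)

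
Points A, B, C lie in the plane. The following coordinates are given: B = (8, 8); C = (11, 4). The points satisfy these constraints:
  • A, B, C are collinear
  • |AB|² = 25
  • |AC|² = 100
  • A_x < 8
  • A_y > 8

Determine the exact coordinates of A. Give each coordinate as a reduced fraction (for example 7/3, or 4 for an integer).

A = (5, 12)

1. A_x = 5  [[A, B, C are collinear ⇒ 4x+3y-56=0] ∩ [|A−(8, 8)|²=25]]
2. A_y = 12  [[A, B, C are collinear ⇒ 4x+3y-56=0] ∩ [|A−(8, 8)|²=25]]
   so A = (5, 12)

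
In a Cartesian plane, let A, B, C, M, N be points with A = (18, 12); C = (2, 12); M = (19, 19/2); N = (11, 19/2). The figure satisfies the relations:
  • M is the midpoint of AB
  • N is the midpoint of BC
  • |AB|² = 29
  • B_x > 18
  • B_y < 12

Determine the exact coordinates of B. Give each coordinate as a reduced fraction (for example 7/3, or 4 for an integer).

1. B_x = 20  [B = 2·M−A = 2·(19, 19/2)−(18, 12)]
2. B_y = 7  [B = 2·M−A = 2·(19, 19/2)−(18, 12)]
   so B = (20, 7)

B = (20, 7)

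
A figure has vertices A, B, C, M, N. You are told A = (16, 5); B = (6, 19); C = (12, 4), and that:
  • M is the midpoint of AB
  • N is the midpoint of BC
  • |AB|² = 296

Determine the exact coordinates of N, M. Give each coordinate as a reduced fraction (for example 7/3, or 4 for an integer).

1. M_x = 11  [2·M = A+B = (16, 5)+(6, 19)]
2. M_y = 12  [2·M = A+B = (16, 5)+(6, 19)]
   so M = (11, 12)
3. N_x = 9  [2·N = B+C = (6, 19)+(12, 4)]
4. N_y = 23/2  [2·N = B+C = (6, 19)+(12, 4)]
   so N = (9, 23/2)

N = (9, 23/2)
M = (11, 12)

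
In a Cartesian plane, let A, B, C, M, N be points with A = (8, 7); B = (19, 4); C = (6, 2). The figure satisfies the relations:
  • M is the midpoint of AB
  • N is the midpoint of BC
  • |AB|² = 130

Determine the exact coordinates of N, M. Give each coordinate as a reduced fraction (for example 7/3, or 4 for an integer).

1. M_x = 27/2  [2·M = A+B = (8, 7)+(19, 4)]
2. M_y = 11/2  [2·M = A+B = (8, 7)+(19, 4)]
   so M = (27/2, 11/2)
3. N_x = 25/2  [2·N = B+C = (19, 4)+(6, 2)]
4. N_y = 3  [2·N = B+C = (19, 4)+(6, 2)]
   so N = (25/2, 3)

N = (25/2, 3)
M = (27/2, 11/2)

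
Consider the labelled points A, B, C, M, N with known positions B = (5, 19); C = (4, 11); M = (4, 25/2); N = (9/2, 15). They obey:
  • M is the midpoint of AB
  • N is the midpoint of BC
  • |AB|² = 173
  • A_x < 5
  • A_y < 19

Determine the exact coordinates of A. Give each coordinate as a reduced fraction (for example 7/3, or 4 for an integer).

1. A_x = 3  [A = 2·M−B = 2·(4, 25/2)−(5, 19)]
2. A_y = 6  [A = 2·M−B = 2·(4, 25/2)−(5, 19)]
   so A = (3, 6)

A = (3, 6)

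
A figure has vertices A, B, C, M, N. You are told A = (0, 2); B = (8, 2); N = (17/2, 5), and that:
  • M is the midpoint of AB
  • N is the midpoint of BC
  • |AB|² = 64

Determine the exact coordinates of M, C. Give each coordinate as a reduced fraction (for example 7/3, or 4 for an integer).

M = (4, 2)
C = (9, 8)

1. M_x = 4  [2·M = A+B = (0, 2)+(8, 2)]
2. M_y = 2  [2·M = A+B = (0, 2)+(8, 2)]
   so M = (4, 2)
3. C_x = 9  [C = 2·N−B = 2·(17/2, 5)−(8, 2)]
4. C_y = 8  [C = 2·N−B = 2·(17/2, 5)−(8, 2)]
   so C = (9, 8)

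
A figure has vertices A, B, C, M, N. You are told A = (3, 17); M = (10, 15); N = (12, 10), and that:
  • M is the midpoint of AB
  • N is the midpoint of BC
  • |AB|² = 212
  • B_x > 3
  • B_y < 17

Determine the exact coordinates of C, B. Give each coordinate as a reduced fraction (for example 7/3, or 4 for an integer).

C = (7, 7)
B = (17, 13)

1. B_x = 17  [B = 2·M−A = 2·(10, 15)−(3, 17)]
2. B_y = 13  [B = 2·M−A = 2·(10, 15)−(3, 17)]
   so B = (17, 13)
3. C_x = 7  [C = 2·N−B = 2·(12, 10)−(17, 13)]
4. C_y = 7  [C = 2·N−B = 2·(12, 10)−(17, 13)]
   so C = (7, 7)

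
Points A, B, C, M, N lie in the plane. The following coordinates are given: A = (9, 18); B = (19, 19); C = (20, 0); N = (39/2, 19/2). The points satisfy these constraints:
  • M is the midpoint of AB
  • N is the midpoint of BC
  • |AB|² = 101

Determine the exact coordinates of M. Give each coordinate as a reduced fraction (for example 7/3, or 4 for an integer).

1. M_x = 14  [2·M = A+B = (9, 18)+(19, 19)]
2. M_y = 37/2  [2·M = A+B = (9, 18)+(19, 19)]
   so M = (14, 37/2)

M = (14, 37/2)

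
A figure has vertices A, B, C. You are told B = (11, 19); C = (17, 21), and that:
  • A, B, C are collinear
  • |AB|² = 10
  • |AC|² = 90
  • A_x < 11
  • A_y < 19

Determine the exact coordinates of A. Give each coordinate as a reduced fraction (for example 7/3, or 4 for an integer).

1. A_x = 8  [[A, B, C are collinear ⇒ -2x+6y-92=0] ∩ [|A−(11, 19)|²=10]]
2. A_y = 18  [[A, B, C are collinear ⇒ -2x+6y-92=0] ∩ [|A−(11, 19)|²=10]]
   so A = (8, 18)

A = (8, 18)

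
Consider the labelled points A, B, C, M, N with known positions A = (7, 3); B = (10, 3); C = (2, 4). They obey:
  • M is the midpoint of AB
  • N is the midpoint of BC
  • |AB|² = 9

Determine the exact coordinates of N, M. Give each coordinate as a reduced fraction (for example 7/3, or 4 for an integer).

N = (6, 7/2)
M = (17/2, 3)

1. M_x = 17/2  [2·M = A+B = (7, 3)+(10, 3)]
2. M_y = 3  [2·M = A+B = (7, 3)+(10, 3)]
   so M = (17/2, 3)
3. N_x = 6  [2·N = B+C = (10, 3)+(2, 4)]
4. N_y = 7/2  [2·N = B+C = (10, 3)+(2, 4)]
   so N = (6, 7/2)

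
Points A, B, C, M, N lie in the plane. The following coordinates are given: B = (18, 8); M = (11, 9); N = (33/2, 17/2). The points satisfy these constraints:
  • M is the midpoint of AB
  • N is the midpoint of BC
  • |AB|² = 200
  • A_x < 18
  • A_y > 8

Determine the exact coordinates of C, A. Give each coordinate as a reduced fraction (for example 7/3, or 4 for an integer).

1. A_x = 4  [A = 2·M−B = 2·(11, 9)−(18, 8)]
2. A_y = 10  [A = 2·M−B = 2·(11, 9)−(18, 8)]
   so A = (4, 10)
3. C_x = 15  [C = 2·N−B = 2·(33/2, 17/2)−(18, 8)]
4. C_y = 9  [C = 2·N−B = 2·(33/2, 17/2)−(18, 8)]
   so C = (15, 9)

C = (15, 9)
A = (4, 10)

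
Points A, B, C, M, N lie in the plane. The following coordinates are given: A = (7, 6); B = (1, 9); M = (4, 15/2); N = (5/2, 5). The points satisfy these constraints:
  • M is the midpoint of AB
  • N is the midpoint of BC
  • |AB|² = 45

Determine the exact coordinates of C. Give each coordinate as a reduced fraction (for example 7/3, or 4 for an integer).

C = (4, 1)

1. C_x = 4  [C = 2·N−B = 2·(5/2, 5)−(1, 9)]
2. C_y = 1  [C = 2·N−B = 2·(5/2, 5)−(1, 9)]
   so C = (4, 1)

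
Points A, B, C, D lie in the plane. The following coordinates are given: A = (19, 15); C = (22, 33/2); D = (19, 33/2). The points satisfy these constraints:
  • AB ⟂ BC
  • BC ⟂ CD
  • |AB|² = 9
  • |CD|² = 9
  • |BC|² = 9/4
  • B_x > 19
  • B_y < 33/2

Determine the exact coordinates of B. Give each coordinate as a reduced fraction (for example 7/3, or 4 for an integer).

B = (22, 15)

1. B_x = 22  [[BC ⟂ CD ⇒ 3x-66=0] ∩ [|B−(19, 15)|²=9]]
2. B_y = 15  [[BC ⟂ CD ⇒ 3x-66=0] ∩ [|B−(19, 15)|²=9]]
   so B = (22, 15)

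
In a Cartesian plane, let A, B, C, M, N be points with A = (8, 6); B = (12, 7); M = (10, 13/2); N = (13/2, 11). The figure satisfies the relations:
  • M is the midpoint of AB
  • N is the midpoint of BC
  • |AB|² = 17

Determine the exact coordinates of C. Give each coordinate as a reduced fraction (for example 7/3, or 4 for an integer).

C = (1, 15)

1. C_x = 1  [C = 2·N−B = 2·(13/2, 11)−(12, 7)]
2. C_y = 15  [C = 2·N−B = 2·(13/2, 11)−(12, 7)]
   so C = (1, 15)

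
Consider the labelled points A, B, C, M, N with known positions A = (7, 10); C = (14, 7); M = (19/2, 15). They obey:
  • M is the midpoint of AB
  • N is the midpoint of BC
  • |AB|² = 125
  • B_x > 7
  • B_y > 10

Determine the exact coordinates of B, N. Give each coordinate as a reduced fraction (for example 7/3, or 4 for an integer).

1. B_x = 12  [B = 2·M−A = 2·(19/2, 15)−(7, 10)]
2. B_y = 20  [B = 2·M−A = 2·(19/2, 15)−(7, 10)]
   so B = (12, 20)
3. N_x = 13  [2·N = B+C = (12, 20)+(14, 7)]
4. N_y = 27/2  [2·N = B+C = (12, 20)+(14, 7)]
   so N = (13, 27/2)

B = (12, 20)
N = (13, 27/2)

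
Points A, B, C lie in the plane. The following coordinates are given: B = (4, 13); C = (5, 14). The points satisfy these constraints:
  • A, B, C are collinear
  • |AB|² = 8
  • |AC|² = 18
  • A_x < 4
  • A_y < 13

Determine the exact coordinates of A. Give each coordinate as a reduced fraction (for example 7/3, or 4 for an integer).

1. A_x = 2  [[A, B, C are collinear ⇒ -1x+1y-9=0] ∩ [|A−(4, 13)|²=8]]
2. A_y = 11  [[A, B, C are collinear ⇒ -1x+1y-9=0] ∩ [|A−(4, 13)|²=8]]
   so A = (2, 11)

A = (2, 11)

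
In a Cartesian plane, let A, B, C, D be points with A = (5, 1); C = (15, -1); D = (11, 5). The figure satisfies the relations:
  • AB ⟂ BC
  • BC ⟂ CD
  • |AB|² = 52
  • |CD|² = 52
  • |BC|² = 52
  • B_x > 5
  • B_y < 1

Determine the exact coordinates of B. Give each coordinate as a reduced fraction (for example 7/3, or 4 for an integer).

B = (9, -5)

1. B_x = 9  [[BC ⟂ CD ⇒ 4x-6y-66=0] ∩ [|B−(5, 1)|²=52]]
2. B_y = -5  [[BC ⟂ CD ⇒ 4x-6y-66=0] ∩ [|B−(5, 1)|²=52]]
   so B = (9, -5)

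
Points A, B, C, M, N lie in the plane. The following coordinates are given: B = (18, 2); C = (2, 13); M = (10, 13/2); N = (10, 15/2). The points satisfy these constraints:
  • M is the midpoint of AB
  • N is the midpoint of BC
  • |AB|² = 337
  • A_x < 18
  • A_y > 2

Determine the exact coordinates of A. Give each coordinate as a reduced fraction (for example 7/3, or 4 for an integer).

1. A_x = 2  [A = 2·M−B = 2·(10, 13/2)−(18, 2)]
2. A_y = 11  [A = 2·M−B = 2·(10, 13/2)−(18, 2)]
   so A = (2, 11)

A = (2, 11)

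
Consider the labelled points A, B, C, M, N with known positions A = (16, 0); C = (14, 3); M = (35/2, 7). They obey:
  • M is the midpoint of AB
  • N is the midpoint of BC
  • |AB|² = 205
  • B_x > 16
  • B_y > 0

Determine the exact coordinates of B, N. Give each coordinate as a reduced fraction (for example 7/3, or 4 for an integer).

1. B_x = 19  [B = 2·M−A = 2·(35/2, 7)−(16, 0)]
2. B_y = 14  [B = 2·M−A = 2·(35/2, 7)−(16, 0)]
   so B = (19, 14)
3. N_x = 33/2  [2·N = B+C = (19, 14)+(14, 3)]
4. N_y = 17/2  [2·N = B+C = (19, 14)+(14, 3)]
   so N = (33/2, 17/2)

B = (19, 14)
N = (33/2, 17/2)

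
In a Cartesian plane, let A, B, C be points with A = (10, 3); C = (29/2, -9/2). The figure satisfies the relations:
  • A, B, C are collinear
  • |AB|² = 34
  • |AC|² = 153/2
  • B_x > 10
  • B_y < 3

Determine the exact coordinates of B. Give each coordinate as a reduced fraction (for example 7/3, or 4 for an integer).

B = (13, -2)

1. B_x = 13  [[A, B, C are collinear ⇒ -15/2x-9/2y+177/2=0] ∩ [|B−(10, 3)|²=34]]
2. B_y = -2  [[A, B, C are collinear ⇒ -15/2x-9/2y+177/2=0] ∩ [|B−(10, 3)|²=34]]
   so B = (13, -2)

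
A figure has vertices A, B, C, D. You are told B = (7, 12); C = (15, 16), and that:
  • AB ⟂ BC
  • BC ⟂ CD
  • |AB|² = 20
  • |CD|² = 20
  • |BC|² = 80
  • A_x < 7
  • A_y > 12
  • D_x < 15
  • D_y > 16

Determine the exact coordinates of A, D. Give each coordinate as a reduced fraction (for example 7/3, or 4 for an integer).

A = (5, 16)
D = (13, 20)

1. A_x = 5  [[AB ⟂ BC ⇒ -8x-4y+104=0] ∩ [|A−(7, 12)|²=20]]
2. A_y = 16  [[AB ⟂ BC ⇒ -8x-4y+104=0] ∩ [|A−(7, 12)|²=20]]
   so A = (5, 16)
3. D_x = 13  [[BC ⟂ CD ⇒ 8x+4y-184=0] ∩ [|D−(15, 16)|²=20]]
4. D_y = 20  [[BC ⟂ CD ⇒ 8x+4y-184=0] ∩ [|D−(15, 16)|²=20]]
   so D = (13, 20)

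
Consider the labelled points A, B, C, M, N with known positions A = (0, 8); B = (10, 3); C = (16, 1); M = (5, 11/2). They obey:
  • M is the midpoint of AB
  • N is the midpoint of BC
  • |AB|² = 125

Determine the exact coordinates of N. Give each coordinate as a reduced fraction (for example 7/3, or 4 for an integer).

1. N_x = 13  [2·N = B+C = (10, 3)+(16, 1)]
2. N_y = 2  [2·N = B+C = (10, 3)+(16, 1)]
   so N = (13, 2)

N = (13, 2)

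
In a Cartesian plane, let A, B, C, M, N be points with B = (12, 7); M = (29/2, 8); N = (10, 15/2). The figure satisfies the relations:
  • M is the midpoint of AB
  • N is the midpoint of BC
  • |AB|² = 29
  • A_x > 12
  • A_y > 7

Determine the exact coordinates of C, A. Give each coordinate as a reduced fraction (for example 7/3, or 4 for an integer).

1. A_x = 17  [A = 2·M−B = 2·(29/2, 8)−(12, 7)]
2. A_y = 9  [A = 2·M−B = 2·(29/2, 8)−(12, 7)]
   so A = (17, 9)
3. C_x = 8  [C = 2·N−B = 2·(10, 15/2)−(12, 7)]
4. C_y = 8  [C = 2·N−B = 2·(10, 15/2)−(12, 7)]
   so C = (8, 8)

C = (8, 8)
A = (17, 9)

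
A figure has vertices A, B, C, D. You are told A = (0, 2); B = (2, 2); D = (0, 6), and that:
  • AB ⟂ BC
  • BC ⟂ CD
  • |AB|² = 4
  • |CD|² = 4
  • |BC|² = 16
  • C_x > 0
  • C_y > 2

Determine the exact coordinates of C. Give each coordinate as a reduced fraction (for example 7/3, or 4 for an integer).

1. C_x = 2  [[AB ⟂ BC ⇒ 2x-4=0] ∩ [|C−(0, 6)|²=4]]
2. C_y = 6  [[AB ⟂ BC ⇒ 2x-4=0] ∩ [|C−(0, 6)|²=4]]
   so C = (2, 6)

C = (2, 6)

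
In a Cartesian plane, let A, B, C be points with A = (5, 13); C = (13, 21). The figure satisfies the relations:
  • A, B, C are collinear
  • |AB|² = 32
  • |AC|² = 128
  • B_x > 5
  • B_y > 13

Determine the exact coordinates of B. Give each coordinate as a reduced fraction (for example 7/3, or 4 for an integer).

1. B_x = 9  [[A, B, C are collinear ⇒ 8x-8y+64=0] ∩ [|B−(5, 13)|²=32]]
2. B_y = 17  [[A, B, C are collinear ⇒ 8x-8y+64=0] ∩ [|B−(5, 13)|²=32]]
   so B = (9, 17)

B = (9, 17)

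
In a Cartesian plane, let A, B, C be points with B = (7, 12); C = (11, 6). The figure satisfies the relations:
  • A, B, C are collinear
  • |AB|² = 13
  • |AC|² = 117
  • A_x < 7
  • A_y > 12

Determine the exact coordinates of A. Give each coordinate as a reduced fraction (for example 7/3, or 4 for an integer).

A = (5, 15)

1. A_x = 5  [[A, B, C are collinear ⇒ 6x+4y-90=0] ∩ [|A−(7, 12)|²=13]]
2. A_y = 15  [[A, B, C are collinear ⇒ 6x+4y-90=0] ∩ [|A−(7, 12)|²=13]]
   so A = (5, 15)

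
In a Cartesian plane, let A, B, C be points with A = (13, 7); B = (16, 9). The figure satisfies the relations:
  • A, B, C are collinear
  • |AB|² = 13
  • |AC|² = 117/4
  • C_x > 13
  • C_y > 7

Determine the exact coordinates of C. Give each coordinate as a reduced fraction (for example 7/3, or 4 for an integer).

1. C_x = 35/2  [[A, B, C are collinear ⇒ -2x+3y+5=0] ∩ [|C−(13, 7)|²=117/4]]
2. C_y = 10  [[A, B, C are collinear ⇒ -2x+3y+5=0] ∩ [|C−(13, 7)|²=117/4]]
   so C = (35/2, 10)

C = (35/2, 10)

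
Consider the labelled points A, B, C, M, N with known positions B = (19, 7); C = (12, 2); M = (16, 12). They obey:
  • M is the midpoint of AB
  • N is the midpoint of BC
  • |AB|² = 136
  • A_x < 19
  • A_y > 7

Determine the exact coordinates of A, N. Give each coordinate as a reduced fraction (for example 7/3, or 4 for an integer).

A = (13, 17)
N = (31/2, 9/2)

1. A_x = 13  [A = 2·M−B = 2·(16, 12)−(19, 7)]
2. A_y = 17  [A = 2·M−B = 2·(16, 12)−(19, 7)]
   so A = (13, 17)
3. N_x = 31/2  [2·N = B+C = (19, 7)+(12, 2)]
4. N_y = 9/2  [2·N = B+C = (19, 7)+(12, 2)]
   so N = (31/2, 9/2)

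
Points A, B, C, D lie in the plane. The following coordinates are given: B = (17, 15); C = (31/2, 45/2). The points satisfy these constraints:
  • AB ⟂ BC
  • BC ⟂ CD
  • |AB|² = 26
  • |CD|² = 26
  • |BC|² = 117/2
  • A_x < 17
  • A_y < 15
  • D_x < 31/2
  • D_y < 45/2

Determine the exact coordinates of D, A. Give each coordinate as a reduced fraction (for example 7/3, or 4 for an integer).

D = (21/2, 43/2)
A = (12, 14)

1. D_x = 21/2  [[BC ⟂ CD ⇒ -3/2x+15/2y-291/2=0] ∩ [|D−(31/2, 45/2)|²=26]]
2. D_y = 43/2  [[BC ⟂ CD ⇒ -3/2x+15/2y-291/2=0] ∩ [|D−(31/2, 45/2)|²=26]]
   so D = (21/2, 43/2)
3. A_x = 12  [[AB ⟂ BC ⇒ 3/2x-15/2y+87=0] ∩ [|A−(17, 15)|²=26]]
4. A_y = 14  [[AB ⟂ BC ⇒ 3/2x-15/2y+87=0] ∩ [|A−(17, 15)|²=26]]
   so A = (12, 14)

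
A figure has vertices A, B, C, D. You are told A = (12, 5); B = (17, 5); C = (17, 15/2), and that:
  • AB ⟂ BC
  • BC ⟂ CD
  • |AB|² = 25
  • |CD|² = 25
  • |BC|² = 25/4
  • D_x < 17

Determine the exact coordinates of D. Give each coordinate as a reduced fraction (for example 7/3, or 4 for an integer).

1. D_x = 12  [[BC ⟂ CD ⇒ 5/2y-75/4=0] ∩ [|D−(17, 15/2)|²=25]]
2. D_y = 15/2  [[BC ⟂ CD ⇒ 5/2y-75/4=0] ∩ [|D−(17, 15/2)|²=25]]
   so D = (12, 15/2)

D = (12, 15/2)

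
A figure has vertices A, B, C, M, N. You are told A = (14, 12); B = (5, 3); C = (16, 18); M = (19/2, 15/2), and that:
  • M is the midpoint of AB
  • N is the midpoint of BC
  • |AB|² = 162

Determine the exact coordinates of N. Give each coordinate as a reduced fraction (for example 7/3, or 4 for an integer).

N = (21/2, 21/2)

1. N_x = 21/2  [2·N = B+C = (5, 3)+(16, 18)]
2. N_y = 21/2  [2·N = B+C = (5, 3)+(16, 18)]
   so N = (21/2, 21/2)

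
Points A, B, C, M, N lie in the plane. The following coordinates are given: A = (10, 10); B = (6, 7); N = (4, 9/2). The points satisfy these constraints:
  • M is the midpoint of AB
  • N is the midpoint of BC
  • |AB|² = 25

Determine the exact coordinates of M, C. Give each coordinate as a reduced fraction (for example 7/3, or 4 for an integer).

M = (8, 17/2)
C = (2, 2)

1. M_x = 8  [2·M = A+B = (10, 10)+(6, 7)]
2. M_y = 17/2  [2·M = A+B = (10, 10)+(6, 7)]
   so M = (8, 17/2)
3. C_x = 2  [C = 2·N−B = 2·(4, 9/2)−(6, 7)]
4. C_y = 2  [C = 2·N−B = 2·(4, 9/2)−(6, 7)]
   so C = (2, 2)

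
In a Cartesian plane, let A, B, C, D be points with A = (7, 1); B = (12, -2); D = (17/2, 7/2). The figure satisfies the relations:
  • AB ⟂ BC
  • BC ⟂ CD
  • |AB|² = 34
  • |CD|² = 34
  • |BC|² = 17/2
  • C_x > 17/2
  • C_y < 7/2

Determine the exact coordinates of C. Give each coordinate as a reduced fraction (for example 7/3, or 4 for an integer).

1. C_x = 27/2  [[AB ⟂ BC ⇒ 5x-3y-66=0] ∩ [|C−(17/2, 7/2)|²=34]]
2. C_y = 1/2  [[AB ⟂ BC ⇒ 5x-3y-66=0] ∩ [|C−(17/2, 7/2)|²=34]]
   so C = (27/2, 1/2)

C = (27/2, 1/2)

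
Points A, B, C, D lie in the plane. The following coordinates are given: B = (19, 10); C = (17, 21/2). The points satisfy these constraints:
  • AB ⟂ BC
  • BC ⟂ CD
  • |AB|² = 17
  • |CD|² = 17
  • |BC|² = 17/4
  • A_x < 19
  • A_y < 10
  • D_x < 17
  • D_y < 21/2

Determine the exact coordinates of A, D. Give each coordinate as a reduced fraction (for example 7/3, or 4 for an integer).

1. A_x = 18  [[AB ⟂ BC ⇒ 2x-1/2y-33=0] ∩ [|A−(19, 10)|²=17]]
2. A_y = 6  [[AB ⟂ BC ⇒ 2x-1/2y-33=0] ∩ [|A−(19, 10)|²=17]]
   so A = (18, 6)
3. D_x = 16  [[BC ⟂ CD ⇒ -2x+1/2y+115/4=0] ∩ [|D−(17, 21/2)|²=17]]
4. D_y = 13/2  [[BC ⟂ CD ⇒ -2x+1/2y+115/4=0] ∩ [|D−(17, 21/2)|²=17]]
   so D = (16, 13/2)

A = (18, 6)
D = (16, 13/2)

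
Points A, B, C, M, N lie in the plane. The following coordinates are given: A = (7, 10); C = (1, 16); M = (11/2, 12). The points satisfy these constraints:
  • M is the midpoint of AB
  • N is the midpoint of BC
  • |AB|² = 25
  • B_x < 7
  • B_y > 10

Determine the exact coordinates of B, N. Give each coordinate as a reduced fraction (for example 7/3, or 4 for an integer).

B = (4, 14)
N = (5/2, 15)

1. B_x = 4  [B = 2·M−A = 2·(11/2, 12)−(7, 10)]
2. B_y = 14  [B = 2·M−A = 2·(11/2, 12)−(7, 10)]
   so B = (4, 14)
3. N_x = 5/2  [2·N = B+C = (4, 14)+(1, 16)]
4. N_y = 15  [2·N = B+C = (4, 14)+(1, 16)]
   so N = (5/2, 15)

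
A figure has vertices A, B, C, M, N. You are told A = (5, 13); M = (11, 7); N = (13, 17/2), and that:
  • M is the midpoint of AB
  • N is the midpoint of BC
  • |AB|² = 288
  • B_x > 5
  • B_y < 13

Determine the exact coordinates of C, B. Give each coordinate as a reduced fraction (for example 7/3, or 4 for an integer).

C = (9, 16)
B = (17, 1)

1. B_x = 17  [B = 2·M−A = 2·(11, 7)−(5, 13)]
2. B_y = 1  [B = 2·M−A = 2·(11, 7)−(5, 13)]
   so B = (17, 1)
3. C_x = 9  [C = 2·N−B = 2·(13, 17/2)−(17, 1)]
4. C_y = 16  [C = 2·N−B = 2·(13, 17/2)−(17, 1)]
   so C = (9, 16)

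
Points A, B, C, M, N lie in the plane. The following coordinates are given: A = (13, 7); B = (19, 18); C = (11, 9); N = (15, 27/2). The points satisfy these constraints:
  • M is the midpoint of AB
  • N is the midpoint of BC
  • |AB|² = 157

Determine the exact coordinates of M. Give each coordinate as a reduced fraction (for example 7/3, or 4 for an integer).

M = (16, 25/2)

1. M_x = 16  [2·M = A+B = (13, 7)+(19, 18)]
2. M_y = 25/2  [2·M = A+B = (13, 7)+(19, 18)]
   so M = (16, 25/2)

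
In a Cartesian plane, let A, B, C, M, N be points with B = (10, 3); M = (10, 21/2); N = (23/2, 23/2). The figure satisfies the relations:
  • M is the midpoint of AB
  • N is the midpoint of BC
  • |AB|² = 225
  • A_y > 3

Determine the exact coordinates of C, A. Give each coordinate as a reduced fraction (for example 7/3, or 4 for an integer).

C = (13, 20)
A = (10, 18)

1. A_x = 10  [A = 2·M−B = 2·(10, 21/2)−(10, 3)]
2. A_y = 18  [A = 2·M−B = 2·(10, 21/2)−(10, 3)]
   so A = (10, 18)
3. C_x = 13  [C = 2·N−B = 2·(23/2, 23/2)−(10, 3)]
4. C_y = 20  [C = 2·N−B = 2·(23/2, 23/2)−(10, 3)]
   so C = (13, 20)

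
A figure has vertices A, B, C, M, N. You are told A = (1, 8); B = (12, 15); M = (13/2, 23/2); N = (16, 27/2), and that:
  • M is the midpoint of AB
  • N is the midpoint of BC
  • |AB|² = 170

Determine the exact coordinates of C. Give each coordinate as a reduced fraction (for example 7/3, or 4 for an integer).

C = (20, 12)

1. C_x = 20  [C = 2·N−B = 2·(16, 27/2)−(12, 15)]
2. C_y = 12  [C = 2·N−B = 2·(16, 27/2)−(12, 15)]
   so C = (20, 12)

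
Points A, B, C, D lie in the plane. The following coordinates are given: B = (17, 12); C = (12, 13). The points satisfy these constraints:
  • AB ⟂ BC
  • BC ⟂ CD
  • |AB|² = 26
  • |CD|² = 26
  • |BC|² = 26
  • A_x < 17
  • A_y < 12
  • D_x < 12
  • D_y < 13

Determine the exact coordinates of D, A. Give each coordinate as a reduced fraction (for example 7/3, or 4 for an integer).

D = (11, 8)
A = (16, 7)

1. D_x = 11  [[BC ⟂ CD ⇒ -5x+1y+47=0] ∩ [|D−(12, 13)|²=26]]
2. D_y = 8  [[BC ⟂ CD ⇒ -5x+1y+47=0] ∩ [|D−(12, 13)|²=26]]
   so D = (11, 8)
3. A_x = 16  [[AB ⟂ BC ⇒ 5x-1y-73=0] ∩ [|A−(17, 12)|²=26]]
4. A_y = 7  [[AB ⟂ BC ⇒ 5x-1y-73=0] ∩ [|A−(17, 12)|²=26]]
   so A = (16, 7)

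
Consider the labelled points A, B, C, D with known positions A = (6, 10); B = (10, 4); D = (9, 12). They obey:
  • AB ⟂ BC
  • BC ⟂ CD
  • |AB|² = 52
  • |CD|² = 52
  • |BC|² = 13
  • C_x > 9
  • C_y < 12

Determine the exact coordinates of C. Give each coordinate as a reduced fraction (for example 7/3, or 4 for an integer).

1. C_x = 13  [[AB ⟂ BC ⇒ 4x-6y-16=0] ∩ [|C−(9, 12)|²=52]]
2. C_y = 6  [[AB ⟂ BC ⇒ 4x-6y-16=0] ∩ [|C−(9, 12)|²=52]]
   so C = (13, 6)

C = (13, 6)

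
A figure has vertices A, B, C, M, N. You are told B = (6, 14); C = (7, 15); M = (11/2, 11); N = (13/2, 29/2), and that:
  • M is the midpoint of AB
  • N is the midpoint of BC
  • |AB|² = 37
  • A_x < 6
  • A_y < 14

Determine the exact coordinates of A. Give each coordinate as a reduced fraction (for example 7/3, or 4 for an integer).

A = (5, 8)

1. A_x = 5  [A = 2·M−B = 2·(11/2, 11)−(6, 14)]
2. A_y = 8  [A = 2·M−B = 2·(11/2, 11)−(6, 14)]
   so A = (5, 8)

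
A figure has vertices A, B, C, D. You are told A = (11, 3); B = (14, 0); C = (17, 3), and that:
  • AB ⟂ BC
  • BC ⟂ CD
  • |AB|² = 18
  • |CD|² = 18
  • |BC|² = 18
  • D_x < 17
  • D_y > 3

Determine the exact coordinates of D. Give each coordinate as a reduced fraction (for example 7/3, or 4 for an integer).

D = (14, 6)

1. D_x = 14  [[BC ⟂ CD ⇒ 3x+3y-60=0] ∩ [|D−(17, 3)|²=18]]
2. D_y = 6  [[BC ⟂ CD ⇒ 3x+3y-60=0] ∩ [|D−(17, 3)|²=18]]
   so D = (14, 6)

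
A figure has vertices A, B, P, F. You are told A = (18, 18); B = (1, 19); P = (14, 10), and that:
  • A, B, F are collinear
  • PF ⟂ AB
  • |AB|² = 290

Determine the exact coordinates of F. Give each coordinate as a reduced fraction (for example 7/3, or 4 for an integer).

F = (420/29, 528/29)

1. F_x = 420/29  [[A, B, F are collinear ⇒ -1x-17y+324=0] ∩ [PF ⟂ AB ⇒ -17x+1y+228=0]]
2. F_y = 528/29  [[A, B, F are collinear ⇒ -1x-17y+324=0] ∩ [PF ⟂ AB ⇒ -17x+1y+228=0]]
   so F = (420/29, 528/29)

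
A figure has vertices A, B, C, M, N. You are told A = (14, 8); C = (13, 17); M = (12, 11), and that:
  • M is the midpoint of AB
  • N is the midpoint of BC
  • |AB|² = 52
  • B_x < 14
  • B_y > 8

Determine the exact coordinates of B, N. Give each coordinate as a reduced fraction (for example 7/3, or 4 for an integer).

B = (10, 14)
N = (23/2, 31/2)

1. B_x = 10  [B = 2·M−A = 2·(12, 11)−(14, 8)]
2. B_y = 14  [B = 2·M−A = 2·(12, 11)−(14, 8)]
   so B = (10, 14)
3. N_x = 23/2  [2·N = B+C = (10, 14)+(13, 17)]
4. N_y = 31/2  [2·N = B+C = (10, 14)+(13, 17)]
   so N = (23/2, 31/2)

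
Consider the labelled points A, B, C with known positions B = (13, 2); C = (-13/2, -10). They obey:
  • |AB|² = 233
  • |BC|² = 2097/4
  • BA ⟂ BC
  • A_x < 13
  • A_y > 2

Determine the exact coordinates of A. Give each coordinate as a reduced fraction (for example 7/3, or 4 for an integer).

A = (5, 15)

1. A_x = 5  [[BA ⟂ BC ⇒ -39/2x-12y+555/2=0] ∩ [|A−(13, 2)|²=233]]
2. A_y = 15  [[BA ⟂ BC ⇒ -39/2x-12y+555/2=0] ∩ [|A−(13, 2)|²=233]]
   so A = (5, 15)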